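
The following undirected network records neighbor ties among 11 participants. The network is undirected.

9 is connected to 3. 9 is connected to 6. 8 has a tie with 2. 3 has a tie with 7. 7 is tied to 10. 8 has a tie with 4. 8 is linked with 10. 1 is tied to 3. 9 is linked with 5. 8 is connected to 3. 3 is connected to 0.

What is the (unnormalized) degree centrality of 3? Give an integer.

3 is directly tied to 0, 1, 7, 8, and 9. That is 5 neighbors, so the degree of 3 is 5.

5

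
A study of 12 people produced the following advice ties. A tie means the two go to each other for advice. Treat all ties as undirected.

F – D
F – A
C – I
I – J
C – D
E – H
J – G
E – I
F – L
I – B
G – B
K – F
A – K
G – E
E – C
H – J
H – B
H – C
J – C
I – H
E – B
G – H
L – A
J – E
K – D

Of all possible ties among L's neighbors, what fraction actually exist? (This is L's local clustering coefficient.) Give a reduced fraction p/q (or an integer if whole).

L's neighbors: A and F (k = 2).
Possible neighbor pairs: C(2,2) = 1. Edges among them: A–F → e = 1.
Clustering(L) = 1/1.

1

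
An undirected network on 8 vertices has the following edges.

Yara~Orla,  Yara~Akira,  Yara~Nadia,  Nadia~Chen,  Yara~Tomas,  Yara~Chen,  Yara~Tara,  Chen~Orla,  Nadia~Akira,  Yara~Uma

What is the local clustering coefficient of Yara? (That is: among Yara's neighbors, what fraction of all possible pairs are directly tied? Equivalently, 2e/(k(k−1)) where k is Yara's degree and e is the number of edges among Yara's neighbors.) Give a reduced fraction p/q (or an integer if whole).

Yara's neighbors: Akira, Chen, Nadia, Orla, Tara, Tomas, and Uma (k = 7).
Possible neighbor pairs: C(7,2) = 21. Edges among them: Akira–Nadia, Chen–Nadia, Chen–Orla → e = 3.
Clustering(Yara) = 3/21 = 1/7.

1/7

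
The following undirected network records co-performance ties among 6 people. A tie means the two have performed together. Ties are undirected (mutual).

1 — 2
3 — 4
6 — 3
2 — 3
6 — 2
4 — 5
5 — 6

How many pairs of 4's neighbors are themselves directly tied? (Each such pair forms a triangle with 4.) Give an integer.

4's neighbors are 3 and 5, but none of them are tied to each other, so no triangle contains 4.

0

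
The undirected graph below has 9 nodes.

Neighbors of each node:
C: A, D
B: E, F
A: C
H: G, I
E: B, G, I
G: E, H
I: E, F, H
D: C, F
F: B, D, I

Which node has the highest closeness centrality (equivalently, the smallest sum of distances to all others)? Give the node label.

F

Farness (sum of distances to all others) for each node — A:30, B:18, C:23, D:18, E:19, F:15, G:24, H:21, I:16.
The smallest farness is 15, for F, so F has the highest closeness.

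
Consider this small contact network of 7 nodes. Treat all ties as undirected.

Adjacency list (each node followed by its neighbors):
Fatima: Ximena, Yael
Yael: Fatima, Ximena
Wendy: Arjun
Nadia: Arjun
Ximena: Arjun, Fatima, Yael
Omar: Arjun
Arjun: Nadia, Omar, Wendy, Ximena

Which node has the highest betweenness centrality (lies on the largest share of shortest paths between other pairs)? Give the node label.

Unnormalized betweenness of each node: Arjun:12, Fatima:0, Nadia:0, Omar:0, Wendy:0, Ximena:8, Yael:0.
Arjun has the largest value, 12, making it the main broker — the node through which the most shortest paths run.

Arjun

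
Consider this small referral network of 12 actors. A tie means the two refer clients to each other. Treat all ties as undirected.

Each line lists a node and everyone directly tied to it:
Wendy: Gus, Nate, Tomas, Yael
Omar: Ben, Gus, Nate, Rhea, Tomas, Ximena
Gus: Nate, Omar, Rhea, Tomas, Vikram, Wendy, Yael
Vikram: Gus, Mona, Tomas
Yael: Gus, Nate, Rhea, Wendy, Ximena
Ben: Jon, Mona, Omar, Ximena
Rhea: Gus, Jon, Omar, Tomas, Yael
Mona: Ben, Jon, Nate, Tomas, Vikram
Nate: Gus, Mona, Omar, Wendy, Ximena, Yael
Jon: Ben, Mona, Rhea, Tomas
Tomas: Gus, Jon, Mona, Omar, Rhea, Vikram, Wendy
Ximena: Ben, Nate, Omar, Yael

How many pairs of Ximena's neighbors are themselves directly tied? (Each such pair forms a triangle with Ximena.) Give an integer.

3

Ximena's neighbors: Ben, Nate, Omar, and Yael.
Neighbor pairs that are themselves tied: Ximena–Ben–Omar; Ximena–Nate–Omar; Ximena–Nate–Yael. Each forms one triangle with Ximena, for 3 in total.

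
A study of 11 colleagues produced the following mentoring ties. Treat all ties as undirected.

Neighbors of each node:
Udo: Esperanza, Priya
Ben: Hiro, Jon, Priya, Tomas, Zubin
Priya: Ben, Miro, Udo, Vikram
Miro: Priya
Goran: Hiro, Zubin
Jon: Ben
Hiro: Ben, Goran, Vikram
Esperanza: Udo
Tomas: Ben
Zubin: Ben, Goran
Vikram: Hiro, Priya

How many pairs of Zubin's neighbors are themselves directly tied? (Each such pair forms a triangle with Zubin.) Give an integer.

Zubin's neighbors are Ben and Goran, but none of them are tied to each other, so no triangle contains Zubin.

0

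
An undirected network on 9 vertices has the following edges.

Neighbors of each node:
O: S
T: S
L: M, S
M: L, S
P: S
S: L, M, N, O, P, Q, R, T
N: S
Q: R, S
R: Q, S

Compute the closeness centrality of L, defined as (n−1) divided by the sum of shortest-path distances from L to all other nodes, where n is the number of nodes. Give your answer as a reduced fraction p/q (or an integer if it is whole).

Distances from L: M:1, N:2, O:2, P:2, Q:2, R:2, S:1, T:2. Sum = 14.
n = 9, so closeness = 8/14 = 4/7.

4/7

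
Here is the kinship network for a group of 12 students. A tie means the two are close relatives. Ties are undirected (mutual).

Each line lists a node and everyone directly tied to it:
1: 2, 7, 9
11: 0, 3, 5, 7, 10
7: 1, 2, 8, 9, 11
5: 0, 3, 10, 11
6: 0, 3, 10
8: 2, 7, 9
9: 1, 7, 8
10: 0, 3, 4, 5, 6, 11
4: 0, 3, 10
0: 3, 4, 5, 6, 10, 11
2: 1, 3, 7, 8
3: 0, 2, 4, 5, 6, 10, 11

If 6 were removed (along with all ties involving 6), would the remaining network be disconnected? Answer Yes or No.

No

Even without 6, every remaining node can still reach every other (the residual graph is connected), so 6 is not a cut vertex.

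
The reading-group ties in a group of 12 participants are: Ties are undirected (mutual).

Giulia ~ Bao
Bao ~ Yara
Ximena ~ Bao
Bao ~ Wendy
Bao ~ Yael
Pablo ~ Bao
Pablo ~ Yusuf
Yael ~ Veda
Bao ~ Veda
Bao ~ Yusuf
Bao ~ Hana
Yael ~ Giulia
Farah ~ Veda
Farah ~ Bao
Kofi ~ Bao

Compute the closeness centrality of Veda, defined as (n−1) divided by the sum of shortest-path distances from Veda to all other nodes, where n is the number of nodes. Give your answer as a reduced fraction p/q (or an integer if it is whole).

11/19

Distances from Veda: Bao:1, Farah:1, Giulia:2, Hana:2, Kofi:2, Pablo:2, Wendy:2, Ximena:2, Yael:1, Yara:2, Yusuf:2. Sum = 19.
n = 12, so closeness = 11/19.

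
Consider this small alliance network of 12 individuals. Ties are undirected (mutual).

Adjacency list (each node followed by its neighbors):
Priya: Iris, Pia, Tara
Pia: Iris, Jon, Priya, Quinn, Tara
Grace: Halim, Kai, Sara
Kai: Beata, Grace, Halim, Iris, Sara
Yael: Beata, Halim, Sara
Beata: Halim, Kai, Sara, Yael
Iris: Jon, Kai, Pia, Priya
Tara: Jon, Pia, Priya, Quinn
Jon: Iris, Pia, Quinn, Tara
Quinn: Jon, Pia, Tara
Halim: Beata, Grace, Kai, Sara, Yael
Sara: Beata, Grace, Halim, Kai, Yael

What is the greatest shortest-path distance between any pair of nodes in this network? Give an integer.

5

Eccentricity of each node (its greatest distance to any other): Beata:4, Grace:4, Halim:4, Iris:3, Jon:4, Kai:3, Pia:4, Priya:4, Quinn:5, Sara:4, Tara:5, Yael:5.
The maximum eccentricity is 5, realized for instance by the pair Yael–Quinn via Yael – Beata – Kai – Iris – Jon – Quinn. So the diameter is 5.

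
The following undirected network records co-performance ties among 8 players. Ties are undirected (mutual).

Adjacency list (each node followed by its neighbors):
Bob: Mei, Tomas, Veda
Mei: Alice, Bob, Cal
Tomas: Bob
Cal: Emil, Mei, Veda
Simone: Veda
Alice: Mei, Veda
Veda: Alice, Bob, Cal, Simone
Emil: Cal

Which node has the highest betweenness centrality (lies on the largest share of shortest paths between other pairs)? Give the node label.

Veda

Unnormalized betweenness of each node: Alice:2/3, Bob:20/3, Cal:20/3, Emil:0, Mei:4, Simone:0, Tomas:0, Veda:10.
Veda has the largest value, 10, making it the main broker — the node through which the most shortest paths run.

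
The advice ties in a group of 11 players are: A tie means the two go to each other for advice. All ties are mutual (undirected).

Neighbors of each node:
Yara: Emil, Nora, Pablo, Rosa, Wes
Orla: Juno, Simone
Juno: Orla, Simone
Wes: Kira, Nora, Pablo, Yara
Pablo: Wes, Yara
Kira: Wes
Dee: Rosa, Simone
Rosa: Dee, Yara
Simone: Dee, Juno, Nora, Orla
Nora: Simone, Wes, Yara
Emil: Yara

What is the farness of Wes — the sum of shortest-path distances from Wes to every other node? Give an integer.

19

Distances from Wes: Dee:3, Emil:2, Juno:3, Kira:1, Nora:1, Orla:3, Pablo:1, Rosa:2, Simone:2, Yara:1.
Sum = 3 + 2 + 3 + 1 + 1 + 3 + 1 + 2 + 2 + 1 = 19.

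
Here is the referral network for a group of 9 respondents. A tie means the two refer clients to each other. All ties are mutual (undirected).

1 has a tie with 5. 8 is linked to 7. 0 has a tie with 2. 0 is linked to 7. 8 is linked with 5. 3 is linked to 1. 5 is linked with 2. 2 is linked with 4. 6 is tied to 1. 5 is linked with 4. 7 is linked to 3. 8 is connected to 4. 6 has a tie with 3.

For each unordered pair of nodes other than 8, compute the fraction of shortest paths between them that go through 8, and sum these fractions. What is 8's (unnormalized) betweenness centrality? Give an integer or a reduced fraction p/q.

Pairs whose geodesics pass through 8 — 5–7: 1; 4–7: 1; 4–3: 1/2.
All other pairs contribute 0.
Summing the contributions gives betweenness(8) = 5/2.

5/2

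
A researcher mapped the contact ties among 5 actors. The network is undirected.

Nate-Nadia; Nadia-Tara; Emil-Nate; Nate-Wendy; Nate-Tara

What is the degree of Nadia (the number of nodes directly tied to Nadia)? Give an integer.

Nadia is directly tied to Nate and Tara. That is 2 neighbors, so the degree of Nadia is 2.

2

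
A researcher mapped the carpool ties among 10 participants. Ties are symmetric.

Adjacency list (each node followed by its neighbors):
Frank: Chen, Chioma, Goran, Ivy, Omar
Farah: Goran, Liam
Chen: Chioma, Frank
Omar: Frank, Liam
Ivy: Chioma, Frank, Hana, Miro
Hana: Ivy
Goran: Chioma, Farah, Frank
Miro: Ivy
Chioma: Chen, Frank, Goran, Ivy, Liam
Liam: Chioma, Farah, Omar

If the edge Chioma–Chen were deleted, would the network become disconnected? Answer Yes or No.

Even without that edge, Chioma still reaches Chen via Chioma – Frank – Chen, so the network stays connected. Not a bridge.

No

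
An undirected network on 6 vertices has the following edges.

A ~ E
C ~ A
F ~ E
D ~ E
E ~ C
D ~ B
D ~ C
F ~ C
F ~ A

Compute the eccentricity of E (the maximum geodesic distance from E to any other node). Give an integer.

2

Distances from E: A:1, B:2, C:1, D:1, F:1.
The largest is 2 (to B), so the eccentricity of E is 2.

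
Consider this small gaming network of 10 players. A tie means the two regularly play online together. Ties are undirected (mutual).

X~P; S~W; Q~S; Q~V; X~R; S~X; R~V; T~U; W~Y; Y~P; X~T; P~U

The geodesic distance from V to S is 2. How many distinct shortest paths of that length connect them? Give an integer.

1

The shortest distance is 2, and the only length-2 path is V–Q–S. So there is exactly 1 shortest path.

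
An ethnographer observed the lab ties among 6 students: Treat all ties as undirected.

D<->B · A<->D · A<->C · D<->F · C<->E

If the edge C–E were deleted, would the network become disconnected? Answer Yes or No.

Without the C–E edge there is no alternate route between C and E, so the network disconnects. It is a bridge.

Yes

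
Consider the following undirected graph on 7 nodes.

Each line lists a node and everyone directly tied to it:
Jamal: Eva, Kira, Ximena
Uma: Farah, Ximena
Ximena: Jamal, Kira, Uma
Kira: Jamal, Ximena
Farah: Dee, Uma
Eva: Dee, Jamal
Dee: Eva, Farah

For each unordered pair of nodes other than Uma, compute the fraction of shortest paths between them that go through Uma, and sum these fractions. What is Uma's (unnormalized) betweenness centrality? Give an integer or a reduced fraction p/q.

3

Pairs whose geodesics pass through Uma — Dee–Ximena: 1/2; Farah–Ximena: 1; Farah–Kira: 1; Farah–Jamal: 1/2.
All other pairs contribute 0.
Summing the contributions gives betweenness(Uma) = 3.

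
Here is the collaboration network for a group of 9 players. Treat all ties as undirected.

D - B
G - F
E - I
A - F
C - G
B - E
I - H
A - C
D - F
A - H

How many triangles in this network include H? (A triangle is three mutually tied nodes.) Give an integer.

H's neighbors are A and I, but none of them are tied to each other, so no triangle contains H.

0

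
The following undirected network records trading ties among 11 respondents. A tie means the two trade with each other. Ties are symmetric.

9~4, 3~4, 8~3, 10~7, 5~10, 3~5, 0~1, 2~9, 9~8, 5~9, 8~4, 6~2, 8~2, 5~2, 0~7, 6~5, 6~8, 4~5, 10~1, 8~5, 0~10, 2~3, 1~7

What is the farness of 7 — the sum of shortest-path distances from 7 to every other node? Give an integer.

Distances from 7: 0:1, 1:1, 2:3, 3:3, 4:3, 5:2, 6:3, 8:3, 9:3, 10:1.
Sum = 1 + 1 + 3 + 3 + 3 + 2 + 3 + 3 + 3 + 1 = 23.

23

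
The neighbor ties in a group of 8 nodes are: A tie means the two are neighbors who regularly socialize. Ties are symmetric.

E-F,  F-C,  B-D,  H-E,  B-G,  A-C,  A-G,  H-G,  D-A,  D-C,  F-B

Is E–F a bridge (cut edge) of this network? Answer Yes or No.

No

Even without that edge, E still reaches F via E – H – G – B – F, so the network stays connected. Not a bridge.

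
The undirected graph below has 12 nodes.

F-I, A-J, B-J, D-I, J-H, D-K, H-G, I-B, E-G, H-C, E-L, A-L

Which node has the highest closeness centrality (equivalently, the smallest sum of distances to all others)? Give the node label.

J

Farness (sum of distances to all others) for each node — A:30, B:26, C:38, D:38, E:40, F:40, G:34, H:28, I:30, J:24, K:48, L:36.
The smallest farness is 24, for J, so J has the highest closeness.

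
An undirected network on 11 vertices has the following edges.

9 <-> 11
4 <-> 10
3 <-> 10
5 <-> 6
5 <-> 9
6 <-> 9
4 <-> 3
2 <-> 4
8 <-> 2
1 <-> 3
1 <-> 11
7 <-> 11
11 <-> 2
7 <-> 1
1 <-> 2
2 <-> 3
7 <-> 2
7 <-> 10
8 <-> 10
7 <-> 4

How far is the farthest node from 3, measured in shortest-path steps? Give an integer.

Distances from 3: 1:1, 2:1, 4:1, 5:4, 6:4, 7:2, 8:2, 9:3, 10:1, 11:2.
The largest is 4 (to 6 and 5), so the eccentricity of 3 is 4.

4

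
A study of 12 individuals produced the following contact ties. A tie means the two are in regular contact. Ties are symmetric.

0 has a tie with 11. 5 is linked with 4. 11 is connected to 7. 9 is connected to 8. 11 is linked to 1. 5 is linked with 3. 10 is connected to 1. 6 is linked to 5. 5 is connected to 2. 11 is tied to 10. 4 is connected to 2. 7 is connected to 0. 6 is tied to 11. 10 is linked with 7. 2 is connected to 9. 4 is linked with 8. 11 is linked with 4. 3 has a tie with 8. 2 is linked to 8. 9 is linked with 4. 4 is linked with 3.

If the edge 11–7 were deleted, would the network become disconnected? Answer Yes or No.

No

Even without that edge, 11 still reaches 7 via 11 – 0 – 7, so the network stays connected. Not a bridge.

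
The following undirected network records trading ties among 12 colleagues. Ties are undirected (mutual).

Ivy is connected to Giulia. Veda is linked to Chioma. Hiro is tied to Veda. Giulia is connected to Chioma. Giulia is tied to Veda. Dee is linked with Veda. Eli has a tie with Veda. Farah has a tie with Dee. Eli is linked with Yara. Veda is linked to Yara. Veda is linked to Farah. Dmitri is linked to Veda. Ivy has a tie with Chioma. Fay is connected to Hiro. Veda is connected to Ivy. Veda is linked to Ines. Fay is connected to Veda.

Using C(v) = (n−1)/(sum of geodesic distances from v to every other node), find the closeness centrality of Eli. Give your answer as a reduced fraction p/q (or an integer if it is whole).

Distances from Eli: Chioma:2, Dee:2, Dmitri:2, Farah:2, Fay:2, Giulia:2, Hiro:2, Ines:2, Ivy:2, Veda:1, Yara:1. Sum = 20.
n = 12, so closeness = 11/20.

11/20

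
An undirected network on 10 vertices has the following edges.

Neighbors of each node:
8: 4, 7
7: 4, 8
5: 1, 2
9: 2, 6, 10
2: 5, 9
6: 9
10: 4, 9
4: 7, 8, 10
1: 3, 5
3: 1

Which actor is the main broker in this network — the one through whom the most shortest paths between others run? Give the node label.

Unnormalized betweenness of each node: 1:8, 2:18, 3:0, 4:14, 5:14, 6:0, 7:0, 8:0, 9:24, 10:18.
9 has the largest value, 24, making it the main broker — the node through which the most shortest paths run.

9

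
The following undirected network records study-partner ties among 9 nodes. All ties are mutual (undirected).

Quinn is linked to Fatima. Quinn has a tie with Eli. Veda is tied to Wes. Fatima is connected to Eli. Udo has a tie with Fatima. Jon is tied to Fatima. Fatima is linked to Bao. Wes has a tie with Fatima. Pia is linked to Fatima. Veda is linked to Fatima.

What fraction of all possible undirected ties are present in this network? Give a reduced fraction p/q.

There are 10 edges and 9 nodes, so the maximum possible is C(9,2) = 36.
Density = 10/36 = 5/18.

5/18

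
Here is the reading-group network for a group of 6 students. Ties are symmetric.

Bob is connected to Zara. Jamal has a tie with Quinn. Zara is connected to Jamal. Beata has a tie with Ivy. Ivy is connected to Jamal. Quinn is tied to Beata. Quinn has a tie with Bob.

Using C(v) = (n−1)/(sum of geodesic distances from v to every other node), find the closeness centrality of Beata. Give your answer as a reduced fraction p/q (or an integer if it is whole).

5/9

Distances from Beata: Bob:2, Ivy:1, Jamal:2, Quinn:1, Zara:3. Sum = 9.
n = 6, so closeness = 5/9.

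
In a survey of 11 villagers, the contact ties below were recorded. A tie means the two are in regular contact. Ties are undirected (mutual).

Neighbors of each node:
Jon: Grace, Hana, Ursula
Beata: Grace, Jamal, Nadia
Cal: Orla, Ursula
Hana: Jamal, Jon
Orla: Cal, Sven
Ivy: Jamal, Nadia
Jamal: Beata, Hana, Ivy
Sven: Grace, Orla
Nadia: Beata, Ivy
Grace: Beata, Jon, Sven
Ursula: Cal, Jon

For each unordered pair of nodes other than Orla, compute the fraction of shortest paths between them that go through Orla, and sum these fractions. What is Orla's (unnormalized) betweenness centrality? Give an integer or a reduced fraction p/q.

Pairs whose geodesics pass through Orla — Beata–Cal: 1/2; Grace–Cal: 1/2; Sven–Cal: 1; Sven–Ursula: 1/2; Cal–Nadia: 1/2.
All other pairs contribute 0.
Summing the contributions gives betweenness(Orla) = 3.

3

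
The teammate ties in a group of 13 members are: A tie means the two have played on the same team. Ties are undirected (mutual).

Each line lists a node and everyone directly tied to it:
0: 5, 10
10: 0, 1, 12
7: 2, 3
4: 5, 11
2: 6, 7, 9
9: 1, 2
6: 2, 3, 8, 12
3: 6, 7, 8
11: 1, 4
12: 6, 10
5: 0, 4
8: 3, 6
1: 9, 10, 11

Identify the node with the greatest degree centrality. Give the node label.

Degrees — 0:2, 1:3, 2:3, 3:3, 4:2, 5:2, 6:4, 7:2, 8:2, 9:2, 10:3, 11:2, 12:2.
The maximum is 4, attained only by 6.

6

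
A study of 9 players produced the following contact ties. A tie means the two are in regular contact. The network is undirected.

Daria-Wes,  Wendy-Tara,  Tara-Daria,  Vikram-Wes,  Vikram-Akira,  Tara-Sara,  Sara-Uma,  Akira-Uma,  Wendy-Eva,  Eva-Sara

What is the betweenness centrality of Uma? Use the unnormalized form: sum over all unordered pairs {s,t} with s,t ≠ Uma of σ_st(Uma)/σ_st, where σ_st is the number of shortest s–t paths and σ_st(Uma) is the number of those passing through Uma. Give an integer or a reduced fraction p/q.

6

Pairs whose geodesics pass through Uma — Vikram–Sara: 1; Vikram–Eva: 1; Akira–Sara: 1; Akira–Eva: 1; Akira–Wendy: 2/2; Akira–Tara: 1.
All other pairs contribute 0.
Summing the contributions gives betweenness(Uma) = 6.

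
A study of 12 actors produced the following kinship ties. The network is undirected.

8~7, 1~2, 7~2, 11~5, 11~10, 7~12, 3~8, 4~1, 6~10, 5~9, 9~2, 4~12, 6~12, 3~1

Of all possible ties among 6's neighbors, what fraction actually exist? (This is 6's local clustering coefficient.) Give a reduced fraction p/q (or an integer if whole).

6's neighbors: 10 and 12 (k = 2).
Possible neighbor pairs: C(2,2) = 1. Edges among them: none → e = 0.
Clustering(6) = 0/1.

0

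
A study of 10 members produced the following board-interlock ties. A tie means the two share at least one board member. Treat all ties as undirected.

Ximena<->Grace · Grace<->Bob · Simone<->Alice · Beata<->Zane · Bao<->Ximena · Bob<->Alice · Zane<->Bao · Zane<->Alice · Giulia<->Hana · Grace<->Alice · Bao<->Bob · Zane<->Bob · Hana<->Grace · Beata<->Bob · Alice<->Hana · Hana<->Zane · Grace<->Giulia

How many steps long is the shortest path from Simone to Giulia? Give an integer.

One shortest route is Simone – Alice – Grace – Giulia, which uses 3 edges, and at distance 2 from Simone we only reach {Bob, Grace, Hana, Zane}, which does not include Giulia. So d(Simone,Giulia) = 3.

3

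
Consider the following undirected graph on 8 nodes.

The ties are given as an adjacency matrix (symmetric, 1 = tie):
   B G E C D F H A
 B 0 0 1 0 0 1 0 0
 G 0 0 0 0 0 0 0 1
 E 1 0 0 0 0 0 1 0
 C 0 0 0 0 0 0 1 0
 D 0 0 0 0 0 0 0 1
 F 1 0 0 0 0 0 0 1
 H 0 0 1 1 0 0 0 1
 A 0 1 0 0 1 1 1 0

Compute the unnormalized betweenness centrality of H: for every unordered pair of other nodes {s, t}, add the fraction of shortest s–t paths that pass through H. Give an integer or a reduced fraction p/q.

9

Pairs whose geodesics pass through H — B–C: 1; G–E: 1; G–C: 1; E–C: 1; E–D: 1; E–A: 1; C–D: 1; C–F: 1; C–A: 1.
All other pairs contribute 0.
Summing the contributions gives betweenness(H) = 9.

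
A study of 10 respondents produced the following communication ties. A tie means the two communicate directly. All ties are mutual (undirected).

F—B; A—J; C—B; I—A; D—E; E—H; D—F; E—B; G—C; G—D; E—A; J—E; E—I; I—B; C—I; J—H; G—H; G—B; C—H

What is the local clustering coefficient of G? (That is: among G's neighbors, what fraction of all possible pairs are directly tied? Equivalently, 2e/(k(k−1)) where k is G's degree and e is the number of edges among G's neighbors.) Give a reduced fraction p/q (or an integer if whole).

1/3

G's neighbors: B, C, D, and H (k = 4).
Possible neighbor pairs: C(4,2) = 6. Edges among them: B–C, C–H → e = 2.
Clustering(G) = 2/6 = 1/3.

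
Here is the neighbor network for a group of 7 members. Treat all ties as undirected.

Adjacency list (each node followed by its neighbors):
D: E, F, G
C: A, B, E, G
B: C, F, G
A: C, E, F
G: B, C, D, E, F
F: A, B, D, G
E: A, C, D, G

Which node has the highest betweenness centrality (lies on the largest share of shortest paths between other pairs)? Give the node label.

Unnormalized betweenness of each node: A:2/3, B:1/3, C:4/3, D:1/3, E:4/3, F:11/6, G:13/6.
G has the largest value, 13/6, making it the main broker — the node through which the most shortest paths run.

G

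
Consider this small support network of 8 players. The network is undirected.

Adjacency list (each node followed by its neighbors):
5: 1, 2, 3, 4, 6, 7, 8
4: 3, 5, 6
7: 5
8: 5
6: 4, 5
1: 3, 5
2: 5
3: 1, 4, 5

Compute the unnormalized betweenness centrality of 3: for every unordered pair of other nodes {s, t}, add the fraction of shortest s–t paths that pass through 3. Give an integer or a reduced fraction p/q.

1/2

Pairs whose geodesics pass through 3 — 1–4: 1/2.
All other pairs contribute 0.
Summing the contributions gives betweenness(3) = 1/2.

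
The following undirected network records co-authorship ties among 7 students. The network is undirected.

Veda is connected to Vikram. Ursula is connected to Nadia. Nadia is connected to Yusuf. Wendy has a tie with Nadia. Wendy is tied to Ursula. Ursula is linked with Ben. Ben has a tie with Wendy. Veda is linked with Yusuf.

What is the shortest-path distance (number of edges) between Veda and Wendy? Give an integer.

3

One shortest route is Veda – Yusuf – Nadia – Wendy, which uses 3 edges, and at distance 2 from Veda we only reach {Nadia}, which does not include Wendy. So d(Veda,Wendy) = 3.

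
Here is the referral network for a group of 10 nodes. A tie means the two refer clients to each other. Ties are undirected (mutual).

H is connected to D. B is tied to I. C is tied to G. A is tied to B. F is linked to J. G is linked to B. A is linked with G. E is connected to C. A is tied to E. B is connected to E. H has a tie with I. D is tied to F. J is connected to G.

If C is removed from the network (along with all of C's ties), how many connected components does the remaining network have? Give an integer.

C's neighbors (E and G) remain reachable from one another through other ties, so the rest of the network stays in one piece.

1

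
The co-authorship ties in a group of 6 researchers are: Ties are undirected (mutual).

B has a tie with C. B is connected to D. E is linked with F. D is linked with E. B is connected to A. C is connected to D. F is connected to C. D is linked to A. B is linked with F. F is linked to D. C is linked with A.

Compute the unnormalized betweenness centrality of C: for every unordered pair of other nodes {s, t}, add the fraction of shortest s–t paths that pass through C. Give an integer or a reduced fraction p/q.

1/3

Pairs whose geodesics pass through C — F–A: 1/3.
All other pairs contribute 0.
Summing the contributions gives betweenness(C) = 1/3.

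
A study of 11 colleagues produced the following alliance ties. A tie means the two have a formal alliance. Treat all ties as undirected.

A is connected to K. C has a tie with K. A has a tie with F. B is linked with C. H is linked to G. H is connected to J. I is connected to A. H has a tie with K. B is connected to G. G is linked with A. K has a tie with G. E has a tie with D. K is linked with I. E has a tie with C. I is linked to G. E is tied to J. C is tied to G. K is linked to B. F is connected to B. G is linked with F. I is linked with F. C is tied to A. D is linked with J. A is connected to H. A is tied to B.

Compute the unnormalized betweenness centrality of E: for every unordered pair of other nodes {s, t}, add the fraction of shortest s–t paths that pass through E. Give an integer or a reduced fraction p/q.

117/20

Pairs whose geodesics pass through E — K–D: 1/2; A–D: 1/2; B–D: 1; B–J: 1/4; F–D: 3/5; G–D: 1/2; C–D: 1; C–J: 1; I–D: 3/6.
All other pairs contribute 0.
Summing the contributions gives betweenness(E) = 117/20.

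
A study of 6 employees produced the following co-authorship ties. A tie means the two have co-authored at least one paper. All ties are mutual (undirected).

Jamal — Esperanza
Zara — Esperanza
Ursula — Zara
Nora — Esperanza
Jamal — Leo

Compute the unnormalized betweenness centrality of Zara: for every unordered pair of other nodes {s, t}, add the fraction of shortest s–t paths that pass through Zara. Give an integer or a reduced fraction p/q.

4

Pairs whose geodesics pass through Zara — Ursula–Esperanza: 1; Ursula–Jamal: 1; Ursula–Nora: 1; Ursula–Leo: 1.
All other pairs contribute 0.
Summing the contributions gives betweenness(Zara) = 4.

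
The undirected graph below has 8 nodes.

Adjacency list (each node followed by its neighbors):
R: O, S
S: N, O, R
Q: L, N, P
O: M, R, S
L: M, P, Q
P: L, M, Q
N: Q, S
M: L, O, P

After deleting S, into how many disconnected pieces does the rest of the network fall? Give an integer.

S's neighbors (N, O, and R) remain reachable from one another through other ties, so the rest of the network stays in one piece.

1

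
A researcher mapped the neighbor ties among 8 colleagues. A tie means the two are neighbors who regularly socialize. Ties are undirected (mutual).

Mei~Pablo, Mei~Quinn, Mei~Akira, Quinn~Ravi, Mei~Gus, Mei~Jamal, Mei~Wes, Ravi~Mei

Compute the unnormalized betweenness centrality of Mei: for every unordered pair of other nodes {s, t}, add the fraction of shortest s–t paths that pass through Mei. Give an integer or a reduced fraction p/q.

Pairs whose geodesics pass through Mei — Ravi–Akira: 1; Ravi–Pablo: 1; Ravi–Jamal: 1; Ravi–Wes: 1; Ravi–Gus: 1; Akira–Quinn: 1; Akira–Pablo: 1; Akira–Jamal: 1; Akira–Wes: 1; Akira–Gus: 1; Quinn–Pablo: 1; Quinn–Jamal: 1; Quinn–Wes: 1; Quinn–Gus: 1 … (+6 more pairs).
All other pairs contribute 0.
Summing the contributions gives betweenness(Mei) = 20.

20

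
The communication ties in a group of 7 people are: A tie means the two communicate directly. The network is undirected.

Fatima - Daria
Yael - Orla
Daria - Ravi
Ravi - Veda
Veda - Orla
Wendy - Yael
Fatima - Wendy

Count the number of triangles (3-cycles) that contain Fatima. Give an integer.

0

Fatima's neighbors are Daria and Wendy, but none of them are tied to each other, so no triangle contains Fatima.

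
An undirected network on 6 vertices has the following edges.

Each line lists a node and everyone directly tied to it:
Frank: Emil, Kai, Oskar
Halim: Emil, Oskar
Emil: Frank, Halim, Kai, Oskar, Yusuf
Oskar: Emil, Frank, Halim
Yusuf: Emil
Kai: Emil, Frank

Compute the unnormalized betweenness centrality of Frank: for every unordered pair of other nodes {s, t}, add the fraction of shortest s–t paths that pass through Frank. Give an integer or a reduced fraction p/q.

Pairs whose geodesics pass through Frank — Kai–Oskar: 1/2.
All other pairs contribute 0.
Summing the contributions gives betweenness(Frank) = 1/2.

1/2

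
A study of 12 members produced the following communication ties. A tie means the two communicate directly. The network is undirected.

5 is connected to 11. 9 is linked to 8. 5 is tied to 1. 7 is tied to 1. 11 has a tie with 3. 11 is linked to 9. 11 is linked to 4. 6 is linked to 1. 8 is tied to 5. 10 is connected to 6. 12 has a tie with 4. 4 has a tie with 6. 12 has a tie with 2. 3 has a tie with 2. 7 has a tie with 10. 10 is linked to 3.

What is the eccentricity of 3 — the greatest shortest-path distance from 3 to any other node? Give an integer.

Distances from 3: 1:3, 2:1, 4:2, 5:2, 6:2, 7:2, 8:3, 9:2, 10:1, 11:1, 12:2.
The largest is 3 (to 8 and 1), so the eccentricity of 3 is 3.

3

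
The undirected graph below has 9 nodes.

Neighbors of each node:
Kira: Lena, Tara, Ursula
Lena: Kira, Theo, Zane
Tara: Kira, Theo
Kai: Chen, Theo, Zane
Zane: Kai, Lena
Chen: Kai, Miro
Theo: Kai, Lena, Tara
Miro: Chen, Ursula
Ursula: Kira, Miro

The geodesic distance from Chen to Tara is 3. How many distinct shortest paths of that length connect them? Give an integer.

1

The shortest distance is 3, and the only length-3 path is Chen–Kai–Theo–Tara. So there is exactly 1 shortest path.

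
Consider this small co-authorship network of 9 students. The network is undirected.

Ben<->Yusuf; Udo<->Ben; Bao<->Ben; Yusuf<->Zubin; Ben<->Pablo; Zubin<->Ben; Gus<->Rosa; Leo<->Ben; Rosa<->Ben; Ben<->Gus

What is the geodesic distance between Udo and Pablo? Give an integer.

One shortest route is Udo – Ben – Pablo, which uses 2 edges, and Udo and Pablo are not directly tied, so nothing shorter exists. So d(Udo,Pablo) = 2.

2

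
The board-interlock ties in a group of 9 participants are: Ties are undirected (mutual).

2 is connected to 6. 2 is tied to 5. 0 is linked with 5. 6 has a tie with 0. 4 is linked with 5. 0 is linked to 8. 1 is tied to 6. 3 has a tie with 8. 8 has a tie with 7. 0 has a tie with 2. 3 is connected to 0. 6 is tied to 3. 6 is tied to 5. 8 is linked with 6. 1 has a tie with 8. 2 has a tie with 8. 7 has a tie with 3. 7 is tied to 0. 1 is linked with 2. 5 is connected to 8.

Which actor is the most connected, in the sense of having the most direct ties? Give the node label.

8

Degrees — 0:6, 1:3, 2:5, 3:4, 4:1, 5:5, 6:6, 7:3, 8:7.
The maximum is 7, attained only by 8.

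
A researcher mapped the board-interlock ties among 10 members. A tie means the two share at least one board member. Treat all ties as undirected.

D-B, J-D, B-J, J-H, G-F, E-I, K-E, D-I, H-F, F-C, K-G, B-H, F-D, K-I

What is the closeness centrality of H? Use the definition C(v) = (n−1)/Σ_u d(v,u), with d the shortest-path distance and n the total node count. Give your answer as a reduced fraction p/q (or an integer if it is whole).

Distances from H: B:1, C:2, D:2, E:4, F:1, G:2, I:3, J:1, K:3. Sum = 19.
n = 10, so closeness = 9/19.

9/19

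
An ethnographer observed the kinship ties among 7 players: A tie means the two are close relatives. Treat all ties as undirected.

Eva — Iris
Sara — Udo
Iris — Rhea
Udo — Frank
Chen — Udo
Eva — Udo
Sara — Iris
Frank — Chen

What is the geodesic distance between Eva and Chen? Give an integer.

One shortest route is Eva – Udo – Chen, which uses 2 edges, and Eva and Chen are not directly tied, so nothing shorter exists. So d(Eva,Chen) = 2.

2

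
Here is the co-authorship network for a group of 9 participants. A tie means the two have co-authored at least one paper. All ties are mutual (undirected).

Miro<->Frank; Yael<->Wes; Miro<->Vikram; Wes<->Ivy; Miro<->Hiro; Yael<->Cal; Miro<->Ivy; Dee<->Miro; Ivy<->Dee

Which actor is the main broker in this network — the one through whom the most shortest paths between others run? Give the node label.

Miro

Unnormalized betweenness of each node: Cal:0, Dee:0, Frank:0, Hiro:0, Ivy:15, Miro:18, Vikram:0, Wes:12, Yael:7.
Miro has the largest value, 18, making it the main broker — the node through which the most shortest paths run.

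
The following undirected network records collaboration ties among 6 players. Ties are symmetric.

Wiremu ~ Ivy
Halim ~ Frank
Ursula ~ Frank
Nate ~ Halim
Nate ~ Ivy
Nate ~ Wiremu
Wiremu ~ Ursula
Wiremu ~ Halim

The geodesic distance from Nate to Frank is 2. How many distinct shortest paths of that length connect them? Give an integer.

The shortest distance is 2, and the only length-2 path is Nate–Halim–Frank. So there is exactly 1 shortest path.

1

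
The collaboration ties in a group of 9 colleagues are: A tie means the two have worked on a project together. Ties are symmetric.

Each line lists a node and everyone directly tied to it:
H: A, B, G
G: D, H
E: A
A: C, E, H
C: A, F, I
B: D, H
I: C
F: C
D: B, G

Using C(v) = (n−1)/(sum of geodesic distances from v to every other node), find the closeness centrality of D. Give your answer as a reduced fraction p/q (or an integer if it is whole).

Distances from D: A:3, B:1, C:4, E:4, F:5, G:1, H:2, I:5. Sum = 25.
n = 9, so closeness = 8/25.

8/25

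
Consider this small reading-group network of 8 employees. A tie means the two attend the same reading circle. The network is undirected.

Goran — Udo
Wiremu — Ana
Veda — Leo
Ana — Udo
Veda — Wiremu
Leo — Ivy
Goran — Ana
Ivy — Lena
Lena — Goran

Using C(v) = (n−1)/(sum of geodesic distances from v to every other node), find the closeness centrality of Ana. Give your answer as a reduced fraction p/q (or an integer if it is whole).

7/13

Distances from Ana: Goran:1, Ivy:3, Lena:2, Leo:3, Udo:1, Veda:2, Wiremu:1. Sum = 13.
n = 8, so closeness = 7/13.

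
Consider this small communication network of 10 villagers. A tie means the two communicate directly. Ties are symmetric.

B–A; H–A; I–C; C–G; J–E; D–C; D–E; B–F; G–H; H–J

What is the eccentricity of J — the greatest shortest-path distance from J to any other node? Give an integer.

4

Distances from J: A:2, B:3, C:3, D:2, E:1, F:4, G:2, H:1, I:4.
The largest is 4 (to I and F), so the eccentricity of J is 4.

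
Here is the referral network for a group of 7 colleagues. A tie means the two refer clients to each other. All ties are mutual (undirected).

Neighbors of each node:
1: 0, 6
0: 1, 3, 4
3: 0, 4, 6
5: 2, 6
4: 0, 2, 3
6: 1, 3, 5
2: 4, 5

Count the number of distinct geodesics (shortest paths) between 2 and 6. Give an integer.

1

The shortest distance is 2, and the only length-2 path is 2–5–6. So there is exactly 1 shortest path.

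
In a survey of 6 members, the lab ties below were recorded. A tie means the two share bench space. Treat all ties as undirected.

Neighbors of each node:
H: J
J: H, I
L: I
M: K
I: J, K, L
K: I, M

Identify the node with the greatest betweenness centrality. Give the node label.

I

Unnormalized betweenness of each node: H:0, I:8, J:4, K:4, L:0, M:0.
I has the largest value, 8, making it the main broker — the node through which the most shortest paths run.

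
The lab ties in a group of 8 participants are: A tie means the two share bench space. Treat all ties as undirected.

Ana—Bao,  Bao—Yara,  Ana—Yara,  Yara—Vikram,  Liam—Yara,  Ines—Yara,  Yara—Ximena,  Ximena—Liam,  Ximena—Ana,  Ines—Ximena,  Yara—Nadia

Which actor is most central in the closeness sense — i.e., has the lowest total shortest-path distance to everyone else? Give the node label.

Farness (sum of distances to all others) for each node — Ana:11, Bao:12, Ines:12, Liam:12, Nadia:13, Vikram:13, Ximena:10, Yara:7.
The smallest farness is 7, for Yara, so Yara has the highest closeness.

Yara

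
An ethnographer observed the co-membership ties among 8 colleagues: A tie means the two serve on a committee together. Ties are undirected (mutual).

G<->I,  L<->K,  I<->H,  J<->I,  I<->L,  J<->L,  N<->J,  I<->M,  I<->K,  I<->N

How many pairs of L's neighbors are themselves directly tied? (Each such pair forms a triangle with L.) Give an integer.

L's neighbors: I, J, and K.
Neighbor pairs that are themselves tied: L–I–J; L–I–K. Each forms one triangle with L, for 2 in total.

2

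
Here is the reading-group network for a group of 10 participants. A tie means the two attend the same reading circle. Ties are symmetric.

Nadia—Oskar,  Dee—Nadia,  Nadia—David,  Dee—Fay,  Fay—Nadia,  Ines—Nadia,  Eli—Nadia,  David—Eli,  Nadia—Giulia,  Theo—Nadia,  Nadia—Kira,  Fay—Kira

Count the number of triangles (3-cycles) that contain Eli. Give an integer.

1

Eli's neighbors: David and Nadia.
Neighbor pairs that are themselves tied: Eli–David–Nadia. Each forms one triangle with Eli, for 1 in total.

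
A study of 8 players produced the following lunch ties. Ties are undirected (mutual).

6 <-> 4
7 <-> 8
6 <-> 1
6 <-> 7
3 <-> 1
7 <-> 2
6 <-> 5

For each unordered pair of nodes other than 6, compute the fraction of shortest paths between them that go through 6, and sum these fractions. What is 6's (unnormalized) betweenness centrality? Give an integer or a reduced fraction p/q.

Pairs whose geodesics pass through 6 — 8–1: 1; 8–4: 1; 8–5: 1; 8–3: 1; 7–1: 1; 7–4: 1; 7–5: 1; 7–3: 1; 1–4: 1; 1–2: 1; 1–5: 1; 4–2: 1; 4–5: 1; 4–3: 1 … (+3 more pairs).
All other pairs contribute 0.
Summing the contributions gives betweenness(6) = 17.

17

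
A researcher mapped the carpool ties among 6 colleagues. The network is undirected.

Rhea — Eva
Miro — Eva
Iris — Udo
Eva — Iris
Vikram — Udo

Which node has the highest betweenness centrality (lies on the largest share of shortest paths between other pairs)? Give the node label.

Unnormalized betweenness of each node: Eva:7, Iris:6, Miro:0, Rhea:0, Udo:4, Vikram:0.
Eva has the largest value, 7, making it the main broker — the node through which the most shortest paths run.

Eva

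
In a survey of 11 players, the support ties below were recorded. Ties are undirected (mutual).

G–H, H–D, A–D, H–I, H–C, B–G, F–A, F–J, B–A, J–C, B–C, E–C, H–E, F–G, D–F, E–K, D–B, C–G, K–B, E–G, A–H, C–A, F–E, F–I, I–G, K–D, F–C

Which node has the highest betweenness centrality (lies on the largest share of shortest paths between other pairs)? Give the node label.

Unnormalized betweenness of each node: A:11/12, B:11/4, C:67/12, D:11/4, E:19/6, F:15/2, G:3, H:7/2, I:1/6, J:0, K:2/3.
F has the largest value, 15/2, making it the main broker — the node through which the most shortest paths run.

F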